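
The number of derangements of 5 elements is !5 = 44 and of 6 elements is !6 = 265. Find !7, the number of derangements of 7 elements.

!7 = (7-1)·(!6 + !5) = 6·(265 + 44) = 6·309 = 1854.

1854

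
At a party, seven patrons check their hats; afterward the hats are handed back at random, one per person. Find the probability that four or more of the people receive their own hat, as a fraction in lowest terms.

23/1260

Favorable outcomes: Σ_{i≥4} C(7,i)·!(7-i) = 35·2 + 21·1 + 7·0 + 1·1 = 92.
Total outcomes: 7! = 5040.
Probability = 92/5040 = 23/1260.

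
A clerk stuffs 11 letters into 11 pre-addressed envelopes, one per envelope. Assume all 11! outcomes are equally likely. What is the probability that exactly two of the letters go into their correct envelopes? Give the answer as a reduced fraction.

16687/90720

Favorable outcomes: C(11,2)·!9 = 55·133496 = 7342280.
Total outcomes: 11! = 39916800.
Probability = 7342280/39916800 = 16687/90720.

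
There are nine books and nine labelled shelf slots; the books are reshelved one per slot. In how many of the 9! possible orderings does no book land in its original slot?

!9 is the nearest integer to 9!/e.
9! = 362880, and 362880/e ≈ 133496.09, so !9 = 133496.

133496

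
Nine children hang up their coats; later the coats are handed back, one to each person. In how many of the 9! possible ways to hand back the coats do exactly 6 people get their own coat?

Choose which 6 of the 9 are fixed: C(9,6) = 84.
The other 3 form a derangement: !3 = 2.
Total: 84 × 2 = 168.

168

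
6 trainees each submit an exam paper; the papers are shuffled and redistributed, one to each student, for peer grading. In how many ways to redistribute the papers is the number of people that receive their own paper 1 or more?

455

Sum C(6,i)·!(6-i) for i = 1..6:
  i=1: C(6,1)·!5 = 6·44 = 264
  i=2: C(6,2)·!4 = 15·9 = 135
  i=3: C(6,3)·!3 = 20·2 = 40
  i=4: C(6,4)·!2 = 15·1 = 15
  i=5: C(6,5)·!1 = 6·0 = 0
  i=6: C(6,6)·!0 = 1·1 = 1
Total = 455.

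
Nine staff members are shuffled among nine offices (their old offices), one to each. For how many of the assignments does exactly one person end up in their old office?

133497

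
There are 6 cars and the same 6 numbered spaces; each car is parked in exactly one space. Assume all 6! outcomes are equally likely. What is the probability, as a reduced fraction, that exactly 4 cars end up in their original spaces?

Favorable outcomes: C(6,4)·!2 = 15·1 = 15.
Total outcomes: 6! = 720.
Probability = 15/720 = 1/48.

1/48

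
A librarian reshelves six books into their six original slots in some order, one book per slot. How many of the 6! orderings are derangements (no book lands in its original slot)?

Use !n = (n-1)(!(n-1) + !(n-2)).
!6 = 5·(44 + 9) = 5·53 = 265

265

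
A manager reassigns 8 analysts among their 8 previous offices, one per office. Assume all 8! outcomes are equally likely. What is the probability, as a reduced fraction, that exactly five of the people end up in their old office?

1/360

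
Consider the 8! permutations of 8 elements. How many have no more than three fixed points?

39549

# with exactly i fixed is C(8,i)·!(8-i); sum over i=0..3:
  i=0: C(8,0)·!8 = 1·14833 = 14833
  i=1: C(8,1)·!7 = 8·1854 = 14832
  i=2: C(8,2)·!6 = 28·265 = 7420
  i=3: C(8,3)·!5 = 56·44 = 2464
Total = 39549.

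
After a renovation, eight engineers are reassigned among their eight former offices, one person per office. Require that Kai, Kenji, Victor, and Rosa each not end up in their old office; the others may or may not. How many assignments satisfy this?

Let A_j be the event that the j-th constrained one is fixed. By inclusion-exclusion over the 4 events:
Σ_{j=0}^{4} (-1)^j C(4,j)(8-j)!
= C(4,0)·8! - C(4,1)·7! + C(4,2)·6! - C(4,3)·5! + C(4,4)·4!
= 40320 - 20160 + 4320 - 480 + 24
= 24024

24024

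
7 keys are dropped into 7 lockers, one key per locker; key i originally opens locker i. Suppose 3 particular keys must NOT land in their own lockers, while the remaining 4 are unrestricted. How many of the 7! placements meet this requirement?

Let A_j be the event that the j-th constrained one is fixed. By inclusion-exclusion over the 3 events:
Σ_{j=0}^{3} (-1)^j C(3,j)(7-j)!
= C(3,0)·7! - C(3,1)·6! + C(3,2)·5! - C(3,3)·4!
= 5040 - 2160 + 360 - 24
= 3216

3216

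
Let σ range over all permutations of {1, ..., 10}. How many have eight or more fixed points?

46

Sum C(10,i)·!(10-i) for i = 8..10:
  i=8: C(10,8)·!2 = 45·1 = 45
  i=9: C(10,9)·!1 = 10·0 = 0
  i=10: C(10,10)·!0 = 1·1 = 1
Total = 46.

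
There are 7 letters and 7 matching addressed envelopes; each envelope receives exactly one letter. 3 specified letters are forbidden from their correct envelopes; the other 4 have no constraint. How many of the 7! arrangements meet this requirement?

3216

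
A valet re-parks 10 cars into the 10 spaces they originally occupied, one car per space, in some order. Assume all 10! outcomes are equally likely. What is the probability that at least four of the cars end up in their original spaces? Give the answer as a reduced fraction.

Favorable outcomes: Σ_{i≥4} C(10,i)·!(10-i) = 210·265 + 252·44 + 210·9 + 120·2 + 45·1 + 10·0 + 1·1 = 68914.
Total outcomes: 10! = 3628800.
Probability = 68914/3628800 = 34457/1814400.

34457/1814400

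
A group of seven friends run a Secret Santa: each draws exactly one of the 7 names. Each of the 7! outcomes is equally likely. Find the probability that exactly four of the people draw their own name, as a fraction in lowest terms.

1/72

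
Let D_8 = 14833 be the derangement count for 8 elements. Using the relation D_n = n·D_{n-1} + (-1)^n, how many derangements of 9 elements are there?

133496

D_9 = 9·14833 - 1 = 133496.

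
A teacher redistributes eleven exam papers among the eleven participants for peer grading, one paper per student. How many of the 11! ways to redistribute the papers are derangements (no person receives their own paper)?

14684570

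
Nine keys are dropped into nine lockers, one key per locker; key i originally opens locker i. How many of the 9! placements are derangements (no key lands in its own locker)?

133496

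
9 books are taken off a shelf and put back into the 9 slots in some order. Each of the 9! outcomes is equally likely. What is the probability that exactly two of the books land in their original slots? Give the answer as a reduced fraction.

Favorable outcomes: C(9,2)·!7 = 36·1854 = 66744.
Total outcomes: 9! = 362880.
Probability = 66744/362880 = 103/560.

103/560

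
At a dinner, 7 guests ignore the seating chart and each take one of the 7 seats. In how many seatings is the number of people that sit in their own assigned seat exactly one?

1855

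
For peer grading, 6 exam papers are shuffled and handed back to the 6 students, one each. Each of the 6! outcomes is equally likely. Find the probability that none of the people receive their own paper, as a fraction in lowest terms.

53/144

Favorable outcomes: !6 = 265.
Total outcomes: 6! = 720.
Probability = 265/720 = 53/144.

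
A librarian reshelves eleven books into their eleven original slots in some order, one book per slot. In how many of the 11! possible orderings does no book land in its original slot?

14684570

Use !n = n·!(n-1) + (-1)^n.
!11 = 11·1334961 - 1 = 14684570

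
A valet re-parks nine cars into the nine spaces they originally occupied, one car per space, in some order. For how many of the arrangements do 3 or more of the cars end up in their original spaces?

29143

# with exactly i fixed is C(9,i)·!(9-i); sum over i=3..9:
  i=3: C(9,3)·!6 = 84·265 = 22260
  i=4: C(9,4)·!5 = 126·44 = 5544
  i=5: C(9,5)·!4 = 126·9 = 1134
  i=6: C(9,6)·!3 = 84·2 = 168
  i=7: C(9,7)·!2 = 36·1 = 36
  i=8: C(9,8)·!1 = 9·0 = 0
  i=9: C(9,9)·!0 = 1·1 = 1
Total = 29143.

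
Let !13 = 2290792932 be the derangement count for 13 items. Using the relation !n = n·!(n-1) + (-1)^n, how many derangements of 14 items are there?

!14 = 14·2290792932 + 1 = 32071101049.

32071101049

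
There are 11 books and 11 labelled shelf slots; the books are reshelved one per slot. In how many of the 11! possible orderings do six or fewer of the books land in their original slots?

39913444

Sum C(11,i)·!(11-i) for i = 0..6:
  i=0: C(11,0)·!11 = 1·14684570 = 14684570
  i=1: C(11,1)·!10 = 11·1334961 = 14684571
  i=2: C(11,2)·!9 = 55·133496 = 7342280
  i=3: C(11,3)·!8 = 165·14833 = 2447445
  i=4: C(11,4)·!7 = 330·1854 = 611820
  i=5: C(11,5)·!6 = 462·265 = 122430
  i=6: C(11,6)·!5 = 462·44 = 20328
Total = 39913444.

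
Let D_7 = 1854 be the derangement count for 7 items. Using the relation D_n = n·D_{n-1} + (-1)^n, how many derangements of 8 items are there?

14833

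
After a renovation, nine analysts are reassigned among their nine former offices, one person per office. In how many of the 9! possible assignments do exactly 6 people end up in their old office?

168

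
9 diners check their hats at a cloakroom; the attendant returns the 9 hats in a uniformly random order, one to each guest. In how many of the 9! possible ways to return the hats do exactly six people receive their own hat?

168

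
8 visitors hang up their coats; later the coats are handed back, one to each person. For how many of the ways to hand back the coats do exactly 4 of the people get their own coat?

Choose which 4 of the 8 are fixed: C(8,4) = 70.
The other 4 form a derangement: !4 = 9.
Total: 70 × 9 = 630.

630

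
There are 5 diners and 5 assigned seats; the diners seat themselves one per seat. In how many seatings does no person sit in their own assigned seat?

44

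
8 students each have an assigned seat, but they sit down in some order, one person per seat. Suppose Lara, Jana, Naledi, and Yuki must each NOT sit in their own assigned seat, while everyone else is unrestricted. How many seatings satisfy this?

24024

Let A_j be the event that the j-th constrained one is fixed. By inclusion-exclusion over the 4 events:
Σ_{j=0}^{4} (-1)^j C(4,j)(8-j)!
= C(4,0)·8! - C(4,1)·7! + C(4,2)·6! - C(4,3)·5! + C(4,4)·4!
= 40320 - 20160 + 4320 - 480 + 24
= 24024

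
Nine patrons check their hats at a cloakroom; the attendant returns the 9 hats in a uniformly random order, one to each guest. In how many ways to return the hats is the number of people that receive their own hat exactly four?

Choose which 4 of the 9 are fixed: C(9,4) = 126.
The other 5 form a derangement: !5 = 44.
Total: 126 × 44 = 5544.

5544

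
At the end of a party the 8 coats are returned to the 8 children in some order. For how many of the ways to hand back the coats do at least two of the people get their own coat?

10655

Sum C(8,i)·!(8-i) for i = 2..8:
  i=2: C(8,2)·!6 = 28·265 = 7420
  i=3: C(8,3)·!5 = 56·44 = 2464
  i=4: C(8,4)·!4 = 70·9 = 630
  i=5: C(8,5)·!3 = 56·2 = 112
  i=6: C(8,6)·!2 = 28·1 = 28
  i=7: C(8,7)·!1 = 8·0 = 0
  i=8: C(8,8)·!0 = 1·1 = 1
Total = 10655.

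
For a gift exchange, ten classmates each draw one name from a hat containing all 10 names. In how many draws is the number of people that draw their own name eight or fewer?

3628799

Sum C(10,i)·!(10-i) for i = 0..8:
  i=0: C(10,0)·!10 = 1·1334961 = 1334961
  i=1: C(10,1)·!9 = 10·133496 = 1334960
  i=2: C(10,2)·!8 = 45·14833 = 667485
  i=3: C(10,3)·!7 = 120·1854 = 222480
  i=4: C(10,4)·!6 = 210·265 = 55650
  i=5: C(10,5)·!5 = 252·44 = 11088
  i=6: C(10,6)·!4 = 210·9 = 1890
  i=7: C(10,7)·!3 = 120·2 = 240
  i=8: C(10,8)·!2 = 45·1 = 45
Total = 3628799.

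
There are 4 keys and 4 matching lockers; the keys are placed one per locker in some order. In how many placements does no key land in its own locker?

9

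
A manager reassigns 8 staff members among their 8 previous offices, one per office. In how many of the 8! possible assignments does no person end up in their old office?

14833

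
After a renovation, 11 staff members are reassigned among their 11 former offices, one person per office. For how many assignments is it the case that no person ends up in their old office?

The number of derangements of 11 is !11 = Σ_{k=0}^{11} (-1)^k·11!/k!
= 11! - 11!/1! + 11!/2! - 11!/3! + 11!/4! - 11!/5! + 11!/6! - 11!/7! + 11!/8! - 11!/9! + 11!/10! - 11!/11!
= 39916800 - 39916800 + 19958400 - 6652800 + 1663200 - 332640 + 55440 - 7920 + 990 - 110 + 11 - 1
= 14684570

14684570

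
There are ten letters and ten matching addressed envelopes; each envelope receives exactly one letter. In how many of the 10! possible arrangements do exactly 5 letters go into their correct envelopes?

11088

Choose which 5 of the 10 are fixed: C(10,5) = 252.
The remaining 5 must be deranged: !5 = 44.
Total: 252 × 44 = 11088.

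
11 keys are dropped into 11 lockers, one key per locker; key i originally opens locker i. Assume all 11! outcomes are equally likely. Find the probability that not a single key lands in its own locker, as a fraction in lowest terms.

1468457/3991680

Favorable outcomes: !11 = 14684570.
Total outcomes: 11! = 39916800.
Probability = 14684570/39916800 = 1468457/3991680.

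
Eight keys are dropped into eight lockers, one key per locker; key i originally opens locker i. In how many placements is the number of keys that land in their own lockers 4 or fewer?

40179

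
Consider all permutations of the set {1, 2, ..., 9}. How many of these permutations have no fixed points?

133496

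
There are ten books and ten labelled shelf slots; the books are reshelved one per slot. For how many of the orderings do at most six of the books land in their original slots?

3628514

Sum C(10,i)·!(10-i) for i = 0..6:
  i=0: C(10,0)·!10 = 1·1334961 = 1334961
  i=1: C(10,1)·!9 = 10·133496 = 1334960
  i=2: C(10,2)·!8 = 45·14833 = 667485
  i=3: C(10,3)·!7 = 120·1854 = 222480
  i=4: C(10,4)·!6 = 210·265 = 55650
  i=5: C(10,5)·!5 = 252·44 = 11088
  i=6: C(10,6)·!4 = 210·9 = 1890
Total = 3628514.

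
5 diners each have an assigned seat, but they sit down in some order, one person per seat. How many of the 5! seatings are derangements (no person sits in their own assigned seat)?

44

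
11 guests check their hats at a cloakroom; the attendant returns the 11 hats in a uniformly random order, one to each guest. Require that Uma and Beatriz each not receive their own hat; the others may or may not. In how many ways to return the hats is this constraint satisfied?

33022080

Let A_j be the event that the j-th constrained one is fixed. By inclusion-exclusion over the 2 events:
Σ_{j=0}^{2} (-1)^j C(2,j)(11-j)!
= C(2,0)·11! - C(2,1)·10! + C(2,2)·9!
= 39916800 - 7257600 + 362880
= 33022080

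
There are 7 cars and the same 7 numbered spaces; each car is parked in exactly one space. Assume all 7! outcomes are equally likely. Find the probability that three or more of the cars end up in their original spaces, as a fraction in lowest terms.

Favorable outcomes: Σ_{i≥3} C(7,i)·!(7-i) = 35·9 + 35·2 + 21·1 + 7·0 + 1·1 = 407.
Total outcomes: 7! = 5040.
Probability = 407/5040 = 407/5040.

407/5040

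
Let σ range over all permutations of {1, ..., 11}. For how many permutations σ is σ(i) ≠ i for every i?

Recurrence: !11 = 10·(!10 + !9).
!11 = 10·(1334961 + 133496) = 10·1468457 = 14684570

14684570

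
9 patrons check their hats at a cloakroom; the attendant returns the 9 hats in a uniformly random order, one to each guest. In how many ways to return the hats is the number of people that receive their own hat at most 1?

Sum C(9,i)·!(9-i) for i = 0..1:
  i=0: C(9,0)·!9 = 1·133496 = 133496
  i=1: C(9,1)·!8 = 9·14833 = 133497
Total = 266993.

266993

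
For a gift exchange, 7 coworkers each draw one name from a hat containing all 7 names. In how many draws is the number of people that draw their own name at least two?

Sum C(7,i)·!(7-i) for i = 2..7:
  i=2: C(7,2)·!5 = 21·44 = 924
  i=3: C(7,3)·!4 = 35·9 = 315
  i=4: C(7,4)·!3 = 35·2 = 70
  i=5: C(7,5)·!2 = 21·1 = 21
  i=6: C(7,6)·!1 = 7·0 = 0
  i=7: C(7,7)·!0 = 1·1 = 1
Total = 1331.

1331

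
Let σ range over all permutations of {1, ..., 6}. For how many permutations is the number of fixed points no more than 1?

# with exactly i fixed is C(6,i)·!(6-i); sum over i=0..1:
  i=0: C(6,0)·!6 = 1·265 = 265
  i=1: C(6,1)·!5 = 6·44 = 264
Total = 529.

529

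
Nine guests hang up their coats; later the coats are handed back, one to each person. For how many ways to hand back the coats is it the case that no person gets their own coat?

The subfactorial !9 = [9!/e] (nearest integer).
9! = 362880, and 362880/e ≈ 133496.09, so !9 = 133496.

133496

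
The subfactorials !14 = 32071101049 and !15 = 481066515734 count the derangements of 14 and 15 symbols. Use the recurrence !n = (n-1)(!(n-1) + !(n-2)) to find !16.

7697064251745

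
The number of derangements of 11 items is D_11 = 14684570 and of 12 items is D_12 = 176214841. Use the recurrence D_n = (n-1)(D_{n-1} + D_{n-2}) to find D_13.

2290792932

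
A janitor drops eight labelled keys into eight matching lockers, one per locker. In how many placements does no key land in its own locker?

14833

By inclusion-exclusion, !8 = Σ (-1)^k · 8!/k! for k=0..8
= 8! - 8!/1! + 8!/2! - 8!/3! + 8!/4! - 8!/5! + 8!/6! - 8!/7! + 8!/8!
= 40320 - 40320 + 20160 - 6720 + 1680 - 336 + 56 - 8 + 1
= 14833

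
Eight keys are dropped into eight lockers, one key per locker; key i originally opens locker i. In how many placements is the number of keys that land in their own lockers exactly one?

Pick the single fixed position: C(8,1) = 8 ways.
The other 7 form a derangement: !7 = 1854.
Total: 8 × 1854 = 14832.

14832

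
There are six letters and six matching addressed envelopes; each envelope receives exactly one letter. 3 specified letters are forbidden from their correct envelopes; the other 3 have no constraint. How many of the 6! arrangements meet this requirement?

426

Inclusion-exclusion on the 3 forbidden self-matches:
Σ_{j=0}^{3} (-1)^j C(3,j)(6-j)!
= C(3,0)·6! - C(3,1)·5! + C(3,2)·4! - C(3,3)·3!
= 720 - 360 + 72 - 6
= 426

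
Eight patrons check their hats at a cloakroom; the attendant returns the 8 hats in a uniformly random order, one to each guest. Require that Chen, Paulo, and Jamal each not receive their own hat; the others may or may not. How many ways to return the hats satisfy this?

27240

Let A_j be the event that the j-th constrained one is fixed. By inclusion-exclusion over the 3 events:
Σ_{j=0}^{3} (-1)^j C(3,j)(8-j)!
= C(3,0)·8! - C(3,1)·7! + C(3,2)·6! - C(3,3)·5!
= 40320 - 15120 + 2160 - 120
= 27240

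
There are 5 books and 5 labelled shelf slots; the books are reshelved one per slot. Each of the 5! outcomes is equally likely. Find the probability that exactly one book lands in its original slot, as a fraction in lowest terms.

3/8

Favorable outcomes: C(5,1)·!4 = 5·9 = 45.
Total outcomes: 5! = 120.
Probability = 45/120 = 3/8.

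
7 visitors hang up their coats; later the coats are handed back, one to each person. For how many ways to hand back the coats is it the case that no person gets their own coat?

Use !n = (n-1)(!(n-1) + !(n-2)).
!7 = 6·(265 + 44) = 6·309 = 1854

1854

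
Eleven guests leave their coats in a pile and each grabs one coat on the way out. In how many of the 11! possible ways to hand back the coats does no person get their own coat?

14684570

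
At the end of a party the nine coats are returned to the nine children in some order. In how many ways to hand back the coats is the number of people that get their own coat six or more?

205

# with exactly i fixed is C(9,i)·!(9-i); sum over i=6..9:
  i=6: C(9,6)·!3 = 84·2 = 168
  i=7: C(9,7)·!2 = 36·1 = 36
  i=8: C(9,8)·!1 = 9·0 = 0
  i=9: C(9,9)·!0 = 1·1 = 1
Total = 205.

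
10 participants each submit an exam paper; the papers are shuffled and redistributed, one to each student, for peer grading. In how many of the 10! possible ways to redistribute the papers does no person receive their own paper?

1334961

!10 is the nearest integer to 10!/e.
10! = 3628800, and 3628800/e ≈ 1334960.92, so !10 = 1334961.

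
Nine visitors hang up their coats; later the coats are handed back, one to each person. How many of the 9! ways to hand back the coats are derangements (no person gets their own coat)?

!9 = 9! · Σ_{k=0}^{9} (-1)^k/k!
= 9! - 9!/1! + 9!/2! - 9!/3! + 9!/4! - 9!/5! + 9!/6! - 9!/7! + 9!/8! - 9!/9!
= 362880 - 362880 + 181440 - 60480 + 15120 - 3024 + 504 - 72 + 9 - 1
= 133496

133496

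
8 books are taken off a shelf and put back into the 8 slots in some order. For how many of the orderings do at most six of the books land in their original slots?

40319

Sum C(8,i)·!(8-i) for i = 0..6:
  i=0: C(8,0)·!8 = 1·14833 = 14833
  i=1: C(8,1)·!7 = 8·1854 = 14832
  i=2: C(8,2)·!6 = 28·265 = 7420
  i=3: C(8,3)·!5 = 56·44 = 2464
  i=4: C(8,4)·!4 = 70·9 = 630
  i=5: C(8,5)·!3 = 56·2 = 112
  i=6: C(8,6)·!2 = 28·1 = 28
Total = 40319.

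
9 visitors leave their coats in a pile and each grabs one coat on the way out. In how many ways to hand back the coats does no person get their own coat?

133496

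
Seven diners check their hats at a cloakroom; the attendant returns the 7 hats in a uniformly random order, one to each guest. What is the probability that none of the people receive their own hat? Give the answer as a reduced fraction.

103/280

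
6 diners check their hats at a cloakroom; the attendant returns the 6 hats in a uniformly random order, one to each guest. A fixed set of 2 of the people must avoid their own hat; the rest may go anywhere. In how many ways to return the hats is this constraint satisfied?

Inclusion-exclusion on the 2 forbidden self-matches:
Σ_{j=0}^{2} (-1)^j C(2,j)(6-j)!
= C(2,0)·6! - C(2,1)·5! + C(2,2)·4!
= 720 - 240 + 24
= 504

504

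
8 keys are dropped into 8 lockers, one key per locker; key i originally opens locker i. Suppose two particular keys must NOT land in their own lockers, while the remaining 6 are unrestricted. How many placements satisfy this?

30960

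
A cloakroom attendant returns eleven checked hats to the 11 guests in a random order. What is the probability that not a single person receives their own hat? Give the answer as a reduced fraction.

1468457/3991680

Favorable outcomes: !11 = 14684570.
Total outcomes: 11! = 39916800.
Probability = 14684570/39916800 = 1468457/3991680.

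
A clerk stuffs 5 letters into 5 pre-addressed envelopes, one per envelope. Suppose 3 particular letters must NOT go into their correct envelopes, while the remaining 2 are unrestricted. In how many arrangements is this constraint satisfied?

64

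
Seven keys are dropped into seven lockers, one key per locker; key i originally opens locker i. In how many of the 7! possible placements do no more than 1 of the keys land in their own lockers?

3709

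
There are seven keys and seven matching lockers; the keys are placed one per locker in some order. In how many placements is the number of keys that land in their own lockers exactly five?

21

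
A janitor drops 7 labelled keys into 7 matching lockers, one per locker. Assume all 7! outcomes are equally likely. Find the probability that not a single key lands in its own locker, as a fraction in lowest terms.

103/280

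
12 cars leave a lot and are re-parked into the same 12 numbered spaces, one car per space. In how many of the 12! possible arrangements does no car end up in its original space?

!12 is the nearest integer to 12!/e.
12! = 479001600, and 479001600/e ≈ 176214840.93, so !12 = 176214841.

176214841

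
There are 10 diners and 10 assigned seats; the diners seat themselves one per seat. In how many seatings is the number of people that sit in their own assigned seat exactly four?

55650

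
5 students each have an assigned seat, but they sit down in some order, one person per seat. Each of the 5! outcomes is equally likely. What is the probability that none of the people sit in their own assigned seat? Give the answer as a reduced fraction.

Favorable outcomes: !5 = 44.
Total outcomes: 5! = 120.
Probability = 44/120 = 11/30.

11/30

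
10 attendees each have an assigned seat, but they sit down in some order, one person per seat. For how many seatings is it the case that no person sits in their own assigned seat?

1334961

!10 = 10! · Σ_{k=0}^{10} (-1)^k/k!
= 10! - 10!/1! + 10!/2! - 10!/3! + 10!/4! - 10!/5! + 10!/6! - 10!/7! + 10!/8! - 10!/9! + 10!/10!
= 3628800 - 3628800 + 1814400 - 604800 + 151200 - 30240 + 5040 - 720 + 90 - 10 + 1
= 1334961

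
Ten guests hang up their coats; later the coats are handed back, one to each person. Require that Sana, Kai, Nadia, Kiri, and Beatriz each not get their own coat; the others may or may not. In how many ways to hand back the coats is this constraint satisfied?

2170680

Inclusion-exclusion on the 5 forbidden self-matches:
Σ_{j=0}^{5} (-1)^j C(5,j)(10-j)!
= C(5,0)·10! - C(5,1)·9! + C(5,2)·8! - C(5,3)·7! + C(5,4)·6! - C(5,5)·5!
= 3628800 - 1814400 + 403200 - 50400 + 3600 - 120
= 2170680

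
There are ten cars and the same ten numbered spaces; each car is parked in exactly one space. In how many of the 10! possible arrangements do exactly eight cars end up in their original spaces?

45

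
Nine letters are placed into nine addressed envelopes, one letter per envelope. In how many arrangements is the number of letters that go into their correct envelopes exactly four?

Pick the 4 fixed positions: C(9,4) = 126 ways.
The other 5 form a derangement: !5 = 44.
Total: 126 × 44 = 5544.

5544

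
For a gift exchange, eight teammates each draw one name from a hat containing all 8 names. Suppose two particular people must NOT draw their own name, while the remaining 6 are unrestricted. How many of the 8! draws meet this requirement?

30960

Inclusion-exclusion on the 2 forbidden self-matches:
Σ_{j=0}^{2} (-1)^j C(2,j)(8-j)!
= C(2,0)·8! - C(2,1)·7! + C(2,2)·6!
= 40320 - 10080 + 720
= 30960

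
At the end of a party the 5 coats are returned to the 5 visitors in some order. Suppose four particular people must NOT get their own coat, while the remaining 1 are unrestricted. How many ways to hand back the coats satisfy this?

53

Inclusion-exclusion on the 4 forbidden self-matches:
Σ_{j=0}^{4} (-1)^j C(4,j)(5-j)!
= C(4,0)·5! - C(4,1)·4! + C(4,2)·3! - C(4,3)·2! + C(4,4)·1!
= 120 - 96 + 36 - 8 + 1
= 53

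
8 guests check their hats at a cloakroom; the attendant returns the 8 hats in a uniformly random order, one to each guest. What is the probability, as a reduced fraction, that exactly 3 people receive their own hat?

Favorable outcomes: C(8,3)·!5 = 56·44 = 2464.
Total outcomes: 8! = 40320.
Probability = 2464/40320 = 11/180.

11/180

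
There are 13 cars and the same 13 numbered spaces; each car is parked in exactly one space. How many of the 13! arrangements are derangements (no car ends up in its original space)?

2290792932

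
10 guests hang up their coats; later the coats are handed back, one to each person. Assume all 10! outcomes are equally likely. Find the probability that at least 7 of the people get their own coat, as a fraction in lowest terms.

Favorable outcomes: Σ_{i≥7} C(10,i)·!(10-i) = 120·2 + 45·1 + 10·0 + 1·1 = 286.
Total outcomes: 10! = 3628800.
Probability = 286/3628800 = 143/1814400.

143/1814400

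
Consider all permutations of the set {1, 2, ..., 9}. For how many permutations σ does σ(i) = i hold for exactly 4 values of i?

Choose which 4 of the 9 are fixed: C(9,4) = 126.
The other 5 form a derangement: !5 = 44.
Total: 126 × 44 = 5544.

5544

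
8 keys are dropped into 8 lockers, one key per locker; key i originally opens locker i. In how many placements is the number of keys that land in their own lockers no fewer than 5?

# with exactly i fixed is C(8,i)·!(8-i); sum over i=5..8:
  i=5: C(8,5)·!3 = 56·2 = 112
  i=6: C(8,6)·!2 = 28·1 = 28
  i=7: C(8,7)·!1 = 8·0 = 0
  i=8: C(8,8)·!0 = 1·1 = 1
Total = 141.

141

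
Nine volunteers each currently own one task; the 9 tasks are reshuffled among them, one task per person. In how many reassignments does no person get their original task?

133496

!9 = 9! · Σ_{k=0}^{9} (-1)^k/k!
= 9! - 9!/1! + 9!/2! - 9!/3! + 9!/4! - 9!/5! + 9!/6! - 9!/7! + 9!/8! - 9!/9!
= 362880 - 362880 + 181440 - 60480 + 15120 - 3024 + 504 - 72 + 9 - 1
= 133496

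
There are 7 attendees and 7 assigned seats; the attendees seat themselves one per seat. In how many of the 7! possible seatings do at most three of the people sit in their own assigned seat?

4948

Sum C(7,i)·!(7-i) for i = 0..3:
  i=0: C(7,0)·!7 = 1·1854 = 1854
  i=1: C(7,1)·!6 = 7·265 = 1855
  i=2: C(7,2)·!5 = 21·44 = 924
  i=3: C(7,3)·!4 = 35·9 = 315
Total = 4948.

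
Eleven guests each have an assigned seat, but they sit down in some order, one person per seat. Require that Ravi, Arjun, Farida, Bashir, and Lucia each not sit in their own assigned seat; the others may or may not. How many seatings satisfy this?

Let A_j be the event that the j-th constrained one is fixed. By inclusion-exclusion over the 5 events:
Σ_{j=0}^{5} (-1)^j C(5,j)(11-j)!
= C(5,0)·11! - C(5,1)·10! + C(5,2)·9! - C(5,3)·8! + C(5,4)·7! - C(5,5)·6!
= 39916800 - 18144000 + 3628800 - 403200 + 25200 - 720
= 25022880

25022880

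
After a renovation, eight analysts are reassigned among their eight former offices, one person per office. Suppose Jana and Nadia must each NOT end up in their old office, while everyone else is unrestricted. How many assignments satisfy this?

30960

Let A_j be the event that the j-th constrained one is fixed. By inclusion-exclusion over the 2 events:
Σ_{j=0}^{2} (-1)^j C(2,j)(8-j)!
= C(2,0)·8! - C(2,1)·7! + C(2,2)·6!
= 40320 - 10080 + 720
= 30960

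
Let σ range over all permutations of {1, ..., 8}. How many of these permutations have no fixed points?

14833

The number of derangements of 8 is !8 = Σ_{k=0}^{8} (-1)^k·8!/k!
= 8! - 8!/1! + 8!/2! - 8!/3! + 8!/4! - 8!/5! + 8!/6! - 8!/7! + 8!/8!
= 40320 - 40320 + 20160 - 6720 + 1680 - 336 + 56 - 8 + 1
= 14833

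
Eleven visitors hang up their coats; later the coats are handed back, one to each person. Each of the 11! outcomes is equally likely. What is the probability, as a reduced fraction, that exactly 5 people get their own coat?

Favorable outcomes: C(11,5)·!6 = 462·265 = 122430.
Total outcomes: 11! = 39916800.
Probability = 122430/39916800 = 53/17280.

53/17280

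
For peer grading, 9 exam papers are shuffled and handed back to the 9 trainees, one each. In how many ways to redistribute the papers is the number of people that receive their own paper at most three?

355997

Sum C(9,i)·!(9-i) for i = 0..3:
  i=0: C(9,0)·!9 = 1·133496 = 133496
  i=1: C(9,1)·!8 = 9·14833 = 133497
  i=2: C(9,2)·!7 = 36·1854 = 66744
  i=3: C(9,3)·!6 = 84·265 = 22260
Total = 355997.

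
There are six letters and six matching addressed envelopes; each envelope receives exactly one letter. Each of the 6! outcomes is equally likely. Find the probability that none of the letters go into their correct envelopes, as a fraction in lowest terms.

53/144

Favorable outcomes: !6 = 265.
Total outcomes: 6! = 720.
Probability = 265/720 = 53/144.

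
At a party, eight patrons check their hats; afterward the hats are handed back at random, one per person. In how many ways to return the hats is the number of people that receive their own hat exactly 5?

112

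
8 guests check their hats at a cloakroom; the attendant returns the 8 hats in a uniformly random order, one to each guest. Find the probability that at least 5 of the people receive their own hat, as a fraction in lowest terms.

Favorable outcomes: Σ_{i≥5} C(8,i)·!(8-i) = 56·2 + 28·1 + 8·0 + 1·1 = 141.
Total outcomes: 8! = 40320.
Probability = 141/40320 = 47/13440.

47/13440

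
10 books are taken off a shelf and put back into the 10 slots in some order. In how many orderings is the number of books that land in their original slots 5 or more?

Sum C(10,i)·!(10-i) for i = 5..10:
  i=5: C(10,5)·!5 = 252·44 = 11088
  i=6: C(10,6)·!4 = 210·9 = 1890
  i=7: C(10,7)·!3 = 120·2 = 240
  i=8: C(10,8)·!2 = 45·1 = 45
  i=9: C(10,9)·!1 = 10·0 = 0
  i=10: C(10,10)·!0 = 1·1 = 1
Total = 13264.

13264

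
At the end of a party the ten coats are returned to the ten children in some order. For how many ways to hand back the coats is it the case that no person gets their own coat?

1334961

The number of derangements of 10 is !10 = Σ_{k=0}^{10} (-1)^k·10!/k!
= 10! - 10!/1! + 10!/2! - 10!/3! + 10!/4! - 10!/5! + 10!/6! - 10!/7! + 10!/8! - 10!/9! + 10!/10!
= 3628800 - 3628800 + 1814400 - 604800 + 151200 - 30240 + 5040 - 720 + 90 - 10 + 1
= 1334961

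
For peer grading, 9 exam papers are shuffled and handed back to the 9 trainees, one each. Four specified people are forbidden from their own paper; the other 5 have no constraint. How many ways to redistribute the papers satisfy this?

229080

Inclusion-exclusion on the 4 forbidden self-matches:
Σ_{j=0}^{4} (-1)^j C(4,j)(9-j)!
= C(4,0)·9! - C(4,1)·8! + C(4,2)·7! - C(4,3)·6! + C(4,4)·5!
= 362880 - 161280 + 30240 - 2880 + 120
= 229080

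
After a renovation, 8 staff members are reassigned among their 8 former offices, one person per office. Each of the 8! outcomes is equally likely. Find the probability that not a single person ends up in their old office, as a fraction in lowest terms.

Favorable outcomes: !8 = 14833.
Total outcomes: 8! = 40320.
Probability = 14833/40320 = 2119/5760.

2119/5760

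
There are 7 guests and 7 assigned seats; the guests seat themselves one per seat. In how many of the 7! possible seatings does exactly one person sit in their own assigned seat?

1855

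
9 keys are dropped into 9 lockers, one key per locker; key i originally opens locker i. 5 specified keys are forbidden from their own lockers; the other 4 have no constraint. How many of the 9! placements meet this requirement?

205056

Let A_j be the event that the j-th constrained one is fixed. By inclusion-exclusion over the 5 events:
Σ_{j=0}^{5} (-1)^j C(5,j)(9-j)!
= C(5,0)·9! - C(5,1)·8! + C(5,2)·7! - C(5,3)·6! + C(5,4)·5! - C(5,5)·4!
= 362880 - 201600 + 50400 - 7200 + 600 - 24
= 205056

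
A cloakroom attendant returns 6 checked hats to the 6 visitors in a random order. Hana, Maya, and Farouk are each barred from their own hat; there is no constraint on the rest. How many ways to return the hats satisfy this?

Let A_j be the event that the j-th constrained one is fixed. By inclusion-exclusion over the 3 events:
Σ_{j=0}^{3} (-1)^j C(3,j)(6-j)!
= C(3,0)·6! - C(3,1)·5! + C(3,2)·4! - C(3,3)·3!
= 720 - 360 + 72 - 6
= 426

426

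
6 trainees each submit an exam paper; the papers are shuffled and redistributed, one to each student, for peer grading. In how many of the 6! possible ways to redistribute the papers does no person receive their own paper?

265

Use !n = n·!(n-1) + (-1)^n.
!6 = 6·44 + 1 = 265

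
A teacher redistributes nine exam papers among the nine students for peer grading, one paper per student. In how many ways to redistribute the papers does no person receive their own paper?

133496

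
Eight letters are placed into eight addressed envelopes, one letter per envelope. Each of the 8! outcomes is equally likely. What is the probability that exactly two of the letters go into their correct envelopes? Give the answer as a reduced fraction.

53/288

Favorable outcomes: C(8,2)·!6 = 28·265 = 7420.
Total outcomes: 8! = 40320.
Probability = 7420/40320 = 53/288.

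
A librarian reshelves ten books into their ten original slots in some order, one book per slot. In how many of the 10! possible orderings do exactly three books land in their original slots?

Pick the 3 fixed positions: C(10,3) = 120 ways.
The remaining 7 must be deranged: !7 = 1854.
Total: 120 × 1854 = 222480.

222480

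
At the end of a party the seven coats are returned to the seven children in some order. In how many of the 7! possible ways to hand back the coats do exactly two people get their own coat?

924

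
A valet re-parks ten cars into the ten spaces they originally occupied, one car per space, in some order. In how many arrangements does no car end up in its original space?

The subfactorial !10 = [10!/e] (nearest integer).
10! = 3628800, and 3628800/e ≈ 1334960.92, so !10 = 1334961.

1334961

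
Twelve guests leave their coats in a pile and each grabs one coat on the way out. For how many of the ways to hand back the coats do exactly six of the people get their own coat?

244860

Choose which 6 of the 12 are fixed: C(12,6) = 924.
The remaining 6 must be deranged: !6 = 265.
Total: 924 × 265 = 244860.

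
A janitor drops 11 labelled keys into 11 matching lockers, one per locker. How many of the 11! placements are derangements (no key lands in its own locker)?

The subfactorial !11 = [11!/e] (nearest integer).
11! = 39916800, and 39916800/e ≈ 14684570.08, so !11 = 14684570.

14684570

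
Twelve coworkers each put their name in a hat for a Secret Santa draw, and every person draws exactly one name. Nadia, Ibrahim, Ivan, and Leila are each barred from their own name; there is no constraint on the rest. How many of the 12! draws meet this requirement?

339696000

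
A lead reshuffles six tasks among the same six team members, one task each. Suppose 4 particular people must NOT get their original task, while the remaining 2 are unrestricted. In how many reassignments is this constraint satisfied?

362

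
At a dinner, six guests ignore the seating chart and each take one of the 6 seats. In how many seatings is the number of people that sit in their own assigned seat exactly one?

264

Choose which one of the 6 is fixed: C(6,1) = 6.
The remaining 5 must be deranged: !5 = 44.
Total: 6 × 44 = 264.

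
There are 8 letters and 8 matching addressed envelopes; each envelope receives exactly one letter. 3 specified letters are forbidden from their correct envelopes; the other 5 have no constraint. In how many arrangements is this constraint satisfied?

27240

Inclusion-exclusion on the 3 forbidden self-matches:
Σ_{j=0}^{3} (-1)^j C(3,j)(8-j)!
= C(3,0)·8! - C(3,1)·7! + C(3,2)·6! - C(3,3)·5!
= 40320 - 15120 + 2160 - 120
= 27240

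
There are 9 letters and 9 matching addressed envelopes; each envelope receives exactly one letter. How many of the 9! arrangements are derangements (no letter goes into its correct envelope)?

133496

!9 is the nearest integer to 9!/e.
9! = 362880, and 362880/e ≈ 133496.09, so !9 = 133496.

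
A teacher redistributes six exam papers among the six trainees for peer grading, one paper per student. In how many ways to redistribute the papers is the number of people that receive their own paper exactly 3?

Pick the 3 fixed positions: C(6,3) = 20 ways.
The other 3 form a derangement: !3 = 2.
Total: 20 × 2 = 40.

40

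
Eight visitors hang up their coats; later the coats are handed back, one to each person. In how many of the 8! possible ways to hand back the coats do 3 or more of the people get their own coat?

3235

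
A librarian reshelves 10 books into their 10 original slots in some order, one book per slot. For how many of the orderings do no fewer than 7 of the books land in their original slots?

286

Sum C(10,i)·!(10-i) for i = 7..10:
  i=7: C(10,7)·!3 = 120·2 = 240
  i=8: C(10,8)·!2 = 45·1 = 45
  i=9: C(10,9)·!1 = 10·0 = 0
  i=10: C(10,10)·!0 = 1·1 = 1
Total = 286.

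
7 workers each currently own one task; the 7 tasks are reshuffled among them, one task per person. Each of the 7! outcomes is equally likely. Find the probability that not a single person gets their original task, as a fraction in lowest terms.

103/280

Favorable outcomes: !7 = 1854.
Total outcomes: 7! = 5040.
Probability = 1854/5040 = 103/280.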